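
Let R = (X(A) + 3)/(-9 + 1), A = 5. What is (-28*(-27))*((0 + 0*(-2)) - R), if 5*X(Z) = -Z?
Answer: 189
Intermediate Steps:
X(Z) = -Z/5 (X(Z) = (-Z)/5 = -Z/5)
R = -¼ (R = (-⅕*5 + 3)/(-9 + 1) = (-1 + 3)/(-8) = 2*(-⅛) = -¼ ≈ -0.25000)
(-28*(-27))*((0 + 0*(-2)) - R) = (-28*(-27))*((0 + 0*(-2)) - 1*(-¼)) = 756*((0 + 0) + ¼) = 756*(0 + ¼) = 756*(¼) = 189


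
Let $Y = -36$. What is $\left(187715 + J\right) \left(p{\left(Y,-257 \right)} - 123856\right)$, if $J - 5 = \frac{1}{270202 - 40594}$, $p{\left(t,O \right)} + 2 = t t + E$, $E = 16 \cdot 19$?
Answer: $- \frac{2634782999196169}{114804} \approx -2.295 \cdot 10^{10}$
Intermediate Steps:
$E = 304$
$p{\left(t,O \right)} = 302 + t^{2}$ ($p{\left(t,O \right)} = -2 + \left(t t + 304\right) = -2 + \left(t^{2} + 304\right) = -2 + \left(304 + t^{2}\right) = 302 + t^{2}$)
$J = \frac{1148041}{229608}$ ($J = 5 + \frac{1}{270202 - 40594} = 5 + \frac{1}{229608} = \frac{1148041}{229608} \approx 5.0$)
$\left(187715 + J\right) \left(p{\left(Y,-257 \right)} - 123856\right) = \left(187715 + \frac{1148041}{229608}\right) \left(\left(302 + \left(-36\right)^{2}\right) - 123856\right) = \frac{43102013761 \left(\left(302 + 1296\right) - 123856\right)}{229608} = \frac{43102013761 \left(1598 - 123856\right)}{229608} = \frac{43102013761}{229608} \left(-122258\right) = - \frac{2634782999196169}{114804}$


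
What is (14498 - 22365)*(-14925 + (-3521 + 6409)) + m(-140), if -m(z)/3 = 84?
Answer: 94694827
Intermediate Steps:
m(z) = -252 (m(z) = -3*84 = -252)
(14498 - 22365)*(-14925 + (-3521 + 6409)) + m(-140) = (14498 - 22365)*(-14925 + (-3521 + 6409)) - 252 = -7867*(-14925 + 2888) - 252 = -7867*(-12037) - 252 = 94695079 - 252 = 94694827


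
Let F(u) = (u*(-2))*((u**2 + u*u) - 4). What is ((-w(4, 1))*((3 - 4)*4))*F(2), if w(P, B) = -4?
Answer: 256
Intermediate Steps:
F(u) = -2*u*(-4 + 2*u**2) (F(u) = (-2*u)*((u**2 + u**2) - 4) = (-2*u)*(2*u**2 - 4) = (-2*u)*(-4 + 2*u**2) = -2*u*(-4 + 2*u**2))
((-w(4, 1))*((3 - 4)*4))*F(2) = ((-1*(-4))*((3 - 4)*4))*(4*2*(2 - 1*2**2)) = (4*(-1*4))*(4*2*(2 - 1*4)) = (4*(-4))*(4*2*(2 - 4)) = -64*2*(-2) = -16*(-16) = 256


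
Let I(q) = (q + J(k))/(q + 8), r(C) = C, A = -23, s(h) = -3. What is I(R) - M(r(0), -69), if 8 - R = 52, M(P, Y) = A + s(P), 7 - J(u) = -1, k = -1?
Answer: 27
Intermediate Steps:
J(u) = 8 (J(u) = 7 - 1*(-1) = 7 + 1 = 8)
M(P, Y) = -26 (M(P, Y) = -23 - 3 = -26)
R = -44 (R = 8 - 1*52 = 8 - 52 = -44)
I(q) = 1 (I(q) = (q + 8)/(q + 8) = (8 + q)/(8 + q) = 1)
I(R) - M(r(0), -69) = 1 - 1*(-26) = 1 + 26 = 27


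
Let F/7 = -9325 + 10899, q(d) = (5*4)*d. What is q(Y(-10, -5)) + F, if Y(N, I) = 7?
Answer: 11158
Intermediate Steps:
q(d) = 20*d
F = 11018 (F = 7*(-9325 + 10899) = 7*1574 = 11018)
q(Y(-10, -5)) + F = 20*7 + 11018 = 140 + 11018 = 11158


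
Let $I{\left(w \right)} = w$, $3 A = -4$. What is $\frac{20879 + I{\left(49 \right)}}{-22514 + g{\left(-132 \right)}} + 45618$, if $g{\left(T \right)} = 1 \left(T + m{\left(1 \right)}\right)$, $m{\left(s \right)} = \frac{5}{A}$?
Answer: $\frac{4132861470}{90599} \approx 45617.0$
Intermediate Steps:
$A = - \frac{4}{3}$ ($A = \frac{1}{3} \left(-4\right) = - \frac{4}{3} \approx -1.3333$)
$m{\left(s \right)} = - \frac{15}{4}$ ($m{\left(s \right)} = \frac{5}{- \frac{4}{3}} = 5 \left(- \frac{3}{4}\right) = - \frac{15}{4}$)
$g{\left(T \right)} = - \frac{15}{4} + T$ ($g{\left(T \right)} = 1 \left(T - \frac{15}{4}\right) = 1 \left(- \frac{15}{4} + T\right) = - \frac{15}{4} + T$)
$\frac{20879 + I{\left(49 \right)}}{-22514 + g{\left(-132 \right)}} + 45618 = \frac{20879 + 49}{-22514 - \frac{543}{4}} + 45618 = \frac{20928}{-22514 - \frac{543}{4}} + 45618 = \frac{20928}{- \frac{90599}{4}} + 45618 = 20928 \left(- \frac{4}{90599}\right) + 45618 = - \frac{83712}{90599} + 45618 = \frac{4132861470}{90599}$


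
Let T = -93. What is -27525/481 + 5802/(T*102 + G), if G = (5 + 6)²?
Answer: -260562387/4504565 ≈ -57.844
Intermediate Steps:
G = 121 (G = 11² = 121)
-27525/481 + 5802/(T*102 + G) = -27525/481 + 5802/(-93*102 + 121) = -27525*1/481 + 5802/(-9486 + 121) = -27525/481 + 5802/(-9365) = -27525/481 + 5802*(-1/9365) = -27525/481 - 5802/9365 = -260562387/4504565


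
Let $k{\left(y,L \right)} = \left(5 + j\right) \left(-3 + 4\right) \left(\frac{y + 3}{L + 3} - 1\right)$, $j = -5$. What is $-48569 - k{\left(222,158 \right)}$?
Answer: $-48569$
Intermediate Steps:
$k{\left(y,L \right)} = 0$ ($k{\left(y,L \right)} = \left(5 - 5\right) \left(-3 + 4\right) \left(\frac{y + 3}{L + 3} - 1\right) = 0 \cdot 1 \left(\frac{3 + y}{3 + L} - 1\right) = 0 \left(\frac{3 + y}{3 + L} - 1\right) = 0 \left(-1 + \frac{3 + y}{3 + L}\right) = 0$)
$-48569 - k{\left(222,158 \right)} = -48569 - 0 = -48569 + 0 = -48569$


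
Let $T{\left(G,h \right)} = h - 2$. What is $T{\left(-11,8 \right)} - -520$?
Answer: $526$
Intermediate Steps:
$T{\left(G,h \right)} = -2 + h$ ($T{\left(G,h \right)} = h - 2 = -2 + h$)
$T{\left(-11,8 \right)} - -520 = \left(-2 + 8\right) - -520 = 6 + 520 = 526$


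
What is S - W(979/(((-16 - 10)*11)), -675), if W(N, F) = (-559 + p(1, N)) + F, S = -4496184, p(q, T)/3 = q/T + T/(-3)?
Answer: -10401320193/2314 ≈ -4.4950e+6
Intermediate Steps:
p(q, T) = -T + 3*q/T (p(q, T) = 3*(q/T + T/(-3)) = 3*(q/T + T*(-⅓)) = 3*(q/T - T/3) = 3*(-T/3 + q/T) = -T + 3*q/T)
W(N, F) = -559 + F - N + 3/N (W(N, F) = (-559 + (-N + 3*1/N)) + F = (-559 + (-N + 3/N)) + F = (-559 - N + 3/N) + F = -559 + F - N + 3/N)
S - W(979/(((-16 - 10)*11)), -675) = -4496184 - (-559 - 675 - 979/((-16 - 10)*11) + 3/((979/(((-16 - 10)*11))))) = -4496184 - (-559 - 675 - 979/((-26*11)) + 3/((979/((-26*11))))) = -4496184 - (-559 - 675 - 979/(-286) + 3/((979/(-286)))) = -4496184 - (-559 - 675 - 979*(-1)/286 + 3/((979*(-1/286)))) = -4496184 - (-559 - 675 - 1*(-89/26) + 3/(-89/26)) = -4496184 - (-559 - 675 + 89/26 + 3*(-26/89)) = -4496184 - (-559 - 675 + 89/26 - 78/89) = -4496184 - 1*(-2849583/2314) = -4496184 + 2849583/2314 = -10401320193/2314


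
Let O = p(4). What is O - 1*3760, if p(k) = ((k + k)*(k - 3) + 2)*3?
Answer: -3730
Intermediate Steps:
p(k) = 6 + 6*k*(-3 + k) (p(k) = ((2*k)*(-3 + k) + 2)*3 = (2*k*(-3 + k) + 2)*3 = (2 + 2*k*(-3 + k))*3 = 6 + 6*k*(-3 + k))
O = 30 (O = 6 - 18*4 + 6*4² = 6 - 72 + 6*16 = 6 - 72 + 96 = 30)
O - 1*3760 = 30 - 1*3760 = 30 - 3760 = -3730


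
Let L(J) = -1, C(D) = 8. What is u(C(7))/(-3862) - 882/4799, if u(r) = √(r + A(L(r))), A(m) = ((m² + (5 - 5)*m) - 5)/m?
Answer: -882/4799 - √3/1931 ≈ -0.18469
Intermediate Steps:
A(m) = (-5 + m²)/m (A(m) = ((m² + 0*m) - 5)/m = ((m² + 0) - 5)/m = (m² - 5)/m = (-5 + m²)/m)
u(r) = √(4 + r) (u(r) = √(r + (-1 - 5/(-1))) = √(r + (-1 - 5*(-1))) = √(r + (-1 + 5)) = √(r + 4) = √(4 + r))
u(C(7))/(-3862) - 882/4799 = √(4 + 8)/(-3862) - 882/4799 = √12*(-1/3862) - 882*1/4799 = (2*√3)*(-1/3862) - 882/4799 = -√3/1931 - 882/4799 = -882/4799 - √3/1931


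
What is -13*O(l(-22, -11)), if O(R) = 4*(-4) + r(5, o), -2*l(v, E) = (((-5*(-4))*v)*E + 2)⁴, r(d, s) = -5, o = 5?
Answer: 273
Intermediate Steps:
l(v, E) = -(2 + 20*E*v)⁴/2 (l(v, E) = -(((-5*(-4))*v)*E + 2)⁴/2 = -((20*v)*E + 2)⁴/2 = -(20*E*v + 2)⁴/2 = -(2 + 20*E*v)⁴/2)
O(R) = -21 (O(R) = 4*(-4) - 5 = -16 - 5 = -21)
-13*O(l(-22, -11)) = -13*(-21) = 273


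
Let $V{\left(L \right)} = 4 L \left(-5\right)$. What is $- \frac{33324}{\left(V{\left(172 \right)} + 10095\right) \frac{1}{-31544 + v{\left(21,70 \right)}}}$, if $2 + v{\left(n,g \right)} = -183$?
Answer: $\frac{1057337196}{6655} \approx 1.5888 \cdot 10^{5}$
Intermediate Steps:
$v{\left(n,g \right)} = -185$ ($v{\left(n,g \right)} = -2 - 183 = -185$)
$V{\left(L \right)} = - 20 L$
$- \frac{33324}{\left(V{\left(172 \right)} + 10095\right) \frac{1}{-31544 + v{\left(21,70 \right)}}} = - \frac{33324}{\left(\left(-20\right) 172 + 10095\right) \frac{1}{-31544 - 185}} = - \frac{33324}{\left(-3440 + 10095\right) \frac{1}{-31729}} = - \frac{33324}{6655 \left(- \frac{1}{31729}\right)} = - \frac{33324}{- \frac{6655}{31729}} = \left(-33324\right) \left(- \frac{31729}{6655}\right) = \frac{1057337196}{6655}$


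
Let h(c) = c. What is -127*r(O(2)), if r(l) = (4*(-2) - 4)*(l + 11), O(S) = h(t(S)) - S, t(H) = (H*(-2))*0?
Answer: 13716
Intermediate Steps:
t(H) = 0 (t(H) = -2*H*0 = 0)
O(S) = -S (O(S) = 0 - S = -S)
r(l) = -132 - 12*l (r(l) = (-8 - 4)*(11 + l) = -12*(11 + l) = -132 - 12*l)
-127*r(O(2)) = -127*(-132 - (-12)*2) = -127*(-132 - 12*(-2)) = -127*(-132 + 24) = -127*(-108) = 13716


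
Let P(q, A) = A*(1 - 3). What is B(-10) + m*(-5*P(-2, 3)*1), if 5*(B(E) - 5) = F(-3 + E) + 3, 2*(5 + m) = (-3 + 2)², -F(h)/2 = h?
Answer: -621/5 ≈ -124.20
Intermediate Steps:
F(h) = -2*h
P(q, A) = -2*A (P(q, A) = A*(-2) = -2*A)
m = -9/2 (m = -5 + (-3 + 2)²/2 = -5 + (½)*(-1)² = -5 + (½)*1 = -5 + ½ = -9/2 ≈ -4.5000)
B(E) = 34/5 - 2*E/5 (B(E) = 5 + (-2*(-3 + E) + 3)/5 = 5 + ((6 - 2*E) + 3)/5 = 5 + (9 - 2*E)/5 = 5 + (9/5 - 2*E/5) = 34/5 - 2*E/5)
B(-10) + m*(-5*P(-2, 3)*1) = (34/5 - ⅖*(-10)) - 9*(-(-10)*3)/2 = (34/5 + 4) - 9*(-5*(-6))/2 = 54/5 - 135 = -621/5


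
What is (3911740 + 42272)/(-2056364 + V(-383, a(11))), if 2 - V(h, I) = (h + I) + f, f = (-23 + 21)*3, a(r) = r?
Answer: -329501/171332 ≈ -1.9232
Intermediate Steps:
f = -6 (f = -2*3 = -6)
V(h, I) = 8 - I - h (V(h, I) = 2 - ((h + I) - 6) = 2 - ((I + h) - 6) = 2 - (-6 + I + h) = 2 + (6 - I - h) = 8 - I - h)
(3911740 + 42272)/(-2056364 + V(-383, a(11))) = (3911740 + 42272)/(-2056364 + (8 - 1*11 - 1*(-383))) = 3954012/(-2056364 + (8 - 11 + 383)) = 3954012/(-2056364 + 380) = 3954012/(-2055984) = 3954012*(-1/2055984) = -329501/171332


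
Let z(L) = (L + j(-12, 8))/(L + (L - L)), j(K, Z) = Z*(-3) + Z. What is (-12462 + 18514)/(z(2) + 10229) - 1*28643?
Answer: -146391347/5111 ≈ -28642.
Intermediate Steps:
j(K, Z) = -2*Z (j(K, Z) = -3*Z + Z = -2*Z)
z(L) = (-16 + L)/L (z(L) = (L - 2*8)/(L + (L - L)) = (L - 16)/(L + 0) = (-16 + L)/L)
(-12462 + 18514)/(z(2) + 10229) - 1*28643 = (-12462 + 18514)/((-16 + 2)/2 + 10229) - 1*28643 = 6052/((1/2)*(-14) + 10229) - 28643 = 6052/(-7 + 10229) - 28643 = 6052/10222 - 28643 = 6052*(1/10222) - 28643 = 3026/5111 - 28643 = -146391347/5111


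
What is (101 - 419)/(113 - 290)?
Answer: 106/59 ≈ 1.7966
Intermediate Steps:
(101 - 419)/(113 - 290) = -318/(-177) = -318*(-1/177) = 106/59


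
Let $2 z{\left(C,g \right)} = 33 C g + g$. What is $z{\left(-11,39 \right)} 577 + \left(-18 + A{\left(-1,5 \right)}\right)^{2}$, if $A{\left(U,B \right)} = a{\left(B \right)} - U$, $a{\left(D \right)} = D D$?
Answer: $-4072979$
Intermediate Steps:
$a{\left(D \right)} = D^{2}$
$z{\left(C,g \right)} = \frac{g}{2} + \frac{33 C g}{2}$ ($z{\left(C,g \right)} = \frac{33 C g + g}{2} = \frac{g + 33 C g}{2} = \frac{g}{2} + \frac{33 C g}{2}$)
$A{\left(U,B \right)} = B^{2} - U$
$z{\left(-11,39 \right)} 577 + \left(-18 + A{\left(-1,5 \right)}\right)^{2} = \frac{1}{2} \cdot 39 \left(1 + 33 \left(-11\right)\right) 577 + \left(-18 - \left(-1 - 5^{2}\right)\right)^{2} = \frac{1}{2} \cdot 39 \left(1 - 363\right) 577 + \left(-18 + \left(25 + 1\right)\right)^{2} = \frac{1}{2} \cdot 39 \left(-362\right) 577 + \left(-18 + 26\right)^{2} = \left(-7059\right) 577 + 8^{2} = -4073043 + 64 = -4072979$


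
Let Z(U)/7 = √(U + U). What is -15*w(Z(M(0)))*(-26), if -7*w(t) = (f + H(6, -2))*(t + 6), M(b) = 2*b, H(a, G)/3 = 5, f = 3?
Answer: -42120/7 ≈ -6017.1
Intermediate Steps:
H(a, G) = 15 (H(a, G) = 3*5 = 15)
Z(U) = 7*√2*√U (Z(U) = 7*√(U + U) = 7*√(2*U) = 7*(√2*√U) = 7*√2*√U)
w(t) = -108/7 - 18*t/7 (w(t) = -(3 + 15)*(t + 6)/7 = -18*(6 + t)/7 = -(108 + 18*t)/7 = -108/7 - 18*t/7)
-15*w(Z(M(0)))*(-26) = -15*(-108/7 - 18*√2*√(2*0))*(-26) = -15*(-108/7 - 18*√2*√0)*(-26) = -15*(-108/7 - 18*√2*0)*(-26) = -15*(-108/7 - 18/7*0)*(-26) = -15*(-108/7 + 0)*(-26) = -15*(-108/7)*(-26) = (1620/7)*(-26) = -42120/7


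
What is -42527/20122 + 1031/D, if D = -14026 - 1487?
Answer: -680467133/312152586 ≈ -2.1799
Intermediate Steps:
D = -15513
-42527/20122 + 1031/D = -42527/20122 + 1031/(-15513) = -42527*1/20122 + 1031*(-1/15513) = -42527/20122 - 1031/15513 = -680467133/312152586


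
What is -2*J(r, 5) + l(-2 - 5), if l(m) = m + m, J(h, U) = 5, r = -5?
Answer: -24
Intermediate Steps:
l(m) = 2*m
-2*J(r, 5) + l(-2 - 5) = -2*5 + 2*(-2 - 5) = -10 + 2*(-7) = -10 - 14 = -24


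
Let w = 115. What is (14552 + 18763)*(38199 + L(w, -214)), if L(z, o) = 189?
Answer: 1278896220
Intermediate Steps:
(14552 + 18763)*(38199 + L(w, -214)) = (14552 + 18763)*(38199 + 189) = 33315*38388 = 1278896220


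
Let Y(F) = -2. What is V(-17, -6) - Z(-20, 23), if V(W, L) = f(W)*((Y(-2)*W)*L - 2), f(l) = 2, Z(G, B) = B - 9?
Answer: -426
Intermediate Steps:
Z(G, B) = -9 + B
V(W, L) = -4 - 4*L*W (V(W, L) = 2*((-2*W)*L - 2) = 2*(-2*L*W - 2) = 2*(-2 - 2*L*W) = -4 - 4*L*W)
V(-17, -6) - Z(-20, 23) = (-4 - 4*(-6)*(-17)) - (-9 + 23) = (-4 - 408) - 1*14 = -412 - 14 = -426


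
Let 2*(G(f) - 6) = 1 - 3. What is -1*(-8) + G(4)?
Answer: 13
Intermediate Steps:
G(f) = 5 (G(f) = 6 + (1 - 3)/2 = 6 + (1/2)*(-2) = 6 - 1 = 5)
-1*(-8) + G(4) = -1*(-8) + 5 = 8 + 5 = 13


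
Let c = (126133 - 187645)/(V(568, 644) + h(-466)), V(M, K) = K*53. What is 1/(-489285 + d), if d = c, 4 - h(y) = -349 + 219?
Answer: -5711/2794316887 ≈ -2.0438e-6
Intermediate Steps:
h(y) = 134 (h(y) = 4 - (-349 + 219) = 4 - 1*(-130) = 4 + 130 = 134)
V(M, K) = 53*K
c = -10252/5711 (c = (126133 - 187645)/(53*644 + 134) = -61512/(34132 + 134) = -61512/34266 = -61512*1/34266 = -10252/5711 ≈ -1.7951)
d = -10252/5711 ≈ -1.7951
1/(-489285 + d) = 1/(-489285 - 10252/5711) = 1/(-2794316887/5711) = -5711/2794316887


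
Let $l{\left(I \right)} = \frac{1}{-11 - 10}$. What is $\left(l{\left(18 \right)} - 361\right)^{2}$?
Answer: $\frac{57486724}{441} \approx 1.3036 \cdot 10^{5}$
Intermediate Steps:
$l{\left(I \right)} = - \frac{1}{21}$ ($l{\left(I \right)} = \frac{1}{-21} = - \frac{1}{21}$)
$\left(l{\left(18 \right)} - 361\right)^{2} = \left(- \frac{1}{21} - 361\right)^{2} = \left(- \frac{7582}{21}\right)^{2} = \frac{57486724}{441}$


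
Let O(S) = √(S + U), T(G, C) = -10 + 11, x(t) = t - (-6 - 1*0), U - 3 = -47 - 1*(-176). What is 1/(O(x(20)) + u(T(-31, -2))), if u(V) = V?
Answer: -1/157 + √158/157 ≈ 0.073693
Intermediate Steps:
U = 132 (U = 3 + (-47 - 1*(-176)) = 3 + (-47 + 176) = 3 + 129 = 132)
x(t) = 6 + t (x(t) = t - (-6 + 0) = t - 1*(-6) = t + 6 = 6 + t)
T(G, C) = 1
O(S) = √(132 + S) (O(S) = √(S + 132) = √(132 + S))
1/(O(x(20)) + u(T(-31, -2))) = 1/(√(132 + (6 + 20)) + 1) = 1/(√(132 + 26) + 1) = 1/(√158 + 1) = 1/(1 + √158)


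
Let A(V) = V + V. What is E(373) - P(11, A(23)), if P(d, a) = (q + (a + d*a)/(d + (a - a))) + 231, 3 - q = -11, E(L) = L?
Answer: 856/11 ≈ 77.818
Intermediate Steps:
A(V) = 2*V
q = 14 (q = 3 - 1*(-11) = 3 + 11 = 14)
P(d, a) = 245 + (a + a*d)/d (P(d, a) = (14 + (a + d*a)/(d + (a - a))) + 231 = (14 + (a + a*d)/(d + 0)) + 231 = (14 + (a + a*d)/d) + 231 = 245 + (a + a*d)/d)
E(373) - P(11, A(23)) = 373 - (245 + 2*23 + (2*23)/11) = 373 - (245 + 46 + 46*(1/11)) = 373 - (245 + 46 + 46/11) = 373 - 1*3247/11 = 373 - 3247/11 = 856/11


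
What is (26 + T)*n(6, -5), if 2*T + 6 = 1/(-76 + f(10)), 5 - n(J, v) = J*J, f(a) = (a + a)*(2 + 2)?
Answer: -5735/8 ≈ -716.88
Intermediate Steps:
f(a) = 8*a (f(a) = (2*a)*4 = 8*a)
n(J, v) = 5 - J² (n(J, v) = 5 - J*J = 5 - J²)
T = -23/8 (T = -3 + 1/(2*(-76 + 8*10)) = -3 + 1/(2*(-76 + 80)) = -3 + (½)/4 = -3 + (½)*(¼) = -3 + ⅛ = -23/8 ≈ -2.8750)
(26 + T)*n(6, -5) = (26 - 23/8)*(5 - 1*6²) = 185*(5 - 1*36)/8 = 185*(5 - 36)/8 = (185/8)*(-31) = -5735/8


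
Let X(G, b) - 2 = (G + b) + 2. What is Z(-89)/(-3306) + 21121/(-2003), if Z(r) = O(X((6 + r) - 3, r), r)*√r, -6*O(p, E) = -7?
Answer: -21121/2003 - 7*I*√89/19836 ≈ -10.545 - 0.0033292*I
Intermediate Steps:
X(G, b) = 4 + G + b (X(G, b) = 2 + ((G + b) + 2) = 2 + (2 + G + b) = 4 + G + b)
O(p, E) = 7/6 (O(p, E) = -⅙*(-7) = 7/6)
Z(r) = 7*√r/6
Z(-89)/(-3306) + 21121/(-2003) = (7*√(-89)/6)/(-3306) + 21121/(-2003) = (7*(I*√89)/6)*(-1/3306) + 21121*(-1/2003) = (7*I*√89/6)*(-1/3306) - 21121/2003 = -7*I*√89/19836 - 21121/2003 = -21121/2003 - 7*I*√89/19836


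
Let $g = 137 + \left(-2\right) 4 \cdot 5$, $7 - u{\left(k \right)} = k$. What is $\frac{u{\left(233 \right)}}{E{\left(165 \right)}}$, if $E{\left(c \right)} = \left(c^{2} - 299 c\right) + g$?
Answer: $\frac{226}{22013} \approx 0.010267$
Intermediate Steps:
$u{\left(k \right)} = 7 - k$
$g = 97$ ($g = 137 - 40 = 97$)
$E{\left(c \right)} = 97 + c^{2} - 299 c$ ($E{\left(c \right)} = \left(c^{2} - 299 c\right) + 97 = 97 + c^{2} - 299 c$)
$\frac{u{\left(233 \right)}}{E{\left(165 \right)}} = \frac{7 - 233}{97 + 165^{2} - 49335} = \frac{7 - 233}{97 + 27225 - 49335} = - \frac{226}{-22013} = \left(-226\right) \left(- \frac{1}{22013}\right) = \frac{226}{22013}$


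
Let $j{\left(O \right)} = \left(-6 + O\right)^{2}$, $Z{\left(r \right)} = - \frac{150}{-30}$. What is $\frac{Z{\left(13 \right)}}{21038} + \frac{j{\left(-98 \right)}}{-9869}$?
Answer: $- \frac{227497663}{207624022} \approx -1.0957$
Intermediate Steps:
$Z{\left(r \right)} = 5$ ($Z{\left(r \right)} = \left(-150\right) \left(- \frac{1}{30}\right) = 5$)
$\frac{Z{\left(13 \right)}}{21038} + \frac{j{\left(-98 \right)}}{-9869} = \frac{5}{21038} + \frac{\left(-6 - 98\right)^{2}}{-9869} = 5 \cdot \frac{1}{21038} + \left(-104\right)^{2} \left(- \frac{1}{9869}\right) = \frac{5}{21038} + 10816 \left(- \frac{1}{9869}\right) = \frac{5}{21038} - \frac{10816}{9869} = - \frac{227497663}{207624022}$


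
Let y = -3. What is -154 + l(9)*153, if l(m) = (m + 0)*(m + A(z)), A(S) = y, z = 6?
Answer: 8108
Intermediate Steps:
A(S) = -3
l(m) = m*(-3 + m) (l(m) = (m + 0)*(m - 3) = m*(-3 + m))
-154 + l(9)*153 = -154 + (9*(-3 + 9))*153 = -154 + (9*6)*153 = -154 + 54*153 = -154 + 8262 = 8108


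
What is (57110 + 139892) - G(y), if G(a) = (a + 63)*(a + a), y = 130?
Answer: 146822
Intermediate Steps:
G(a) = 2*a*(63 + a) (G(a) = (63 + a)*(2*a) = 2*a*(63 + a))
(57110 + 139892) - G(y) = (57110 + 139892) - 2*130*(63 + 130) = 197002 - 2*130*193 = 197002 - 1*50180 = 197002 - 50180 = 146822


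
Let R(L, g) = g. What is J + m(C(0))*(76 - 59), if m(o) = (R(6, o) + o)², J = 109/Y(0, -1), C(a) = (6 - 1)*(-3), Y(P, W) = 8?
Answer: 122509/8 ≈ 15314.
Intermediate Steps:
C(a) = -15 (C(a) = 5*(-3) = -15)
J = 109/8 ≈ 13.625
m(o) = 4*o² (m(o) = (o + o)² = (2*o)² = 4*o²)
J + m(C(0))*(76 - 59) = 109/8 + (4*(-15)²)*(76 - 59) = 109/8 + (4*225)*17 = 109/8 + 900*17 = 109/8 + 15300 = 122509/8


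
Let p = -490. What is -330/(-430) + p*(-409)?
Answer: 8617663/43 ≈ 2.0041e+5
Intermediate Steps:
-330/(-430) + p*(-409) = -330/(-430) - 490*(-409) = -330*(-1/430) + 200410 = 33/43 + 200410 = 8617663/43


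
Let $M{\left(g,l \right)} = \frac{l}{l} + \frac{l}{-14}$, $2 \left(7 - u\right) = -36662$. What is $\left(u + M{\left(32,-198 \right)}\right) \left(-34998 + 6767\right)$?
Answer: $-518127576$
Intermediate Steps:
$u = 18338$ ($u = 7 - -18331 = 7 + 18331 = 18338$)
$M{\left(g,l \right)} = 1 - \frac{l}{14}$ ($M{\left(g,l \right)} = 1 + l \left(- \frac{1}{14}\right) = 1 - \frac{l}{14}$)
$\left(u + M{\left(32,-198 \right)}\right) \left(-34998 + 6767\right) = \left(18338 + \left(1 - - \frac{99}{7}\right)\right) \left(-34998 + 6767\right) = \left(18338 + \left(1 + \frac{99}{7}\right)\right) \left(-28231\right) = \left(18338 + \frac{106}{7}\right) \left(-28231\right) = \frac{128472}{7} \left(-28231\right) = -518127576$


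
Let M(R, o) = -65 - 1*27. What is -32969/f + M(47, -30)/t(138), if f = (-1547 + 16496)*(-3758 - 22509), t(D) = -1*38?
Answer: 18063234029/7460642277 ≈ 2.4211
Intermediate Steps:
t(D) = -38
M(R, o) = -92 (M(R, o) = -65 - 27 = -92)
f = -392665383 (f = 14949*(-26267) = -392665383)
-32969/f + M(47, -30)/t(138) = -32969/(-392665383) - 92/(-38) = -32969*(-1/392665383) - 92*(-1/38) = 32969/392665383 + 46/19 = 18063234029/7460642277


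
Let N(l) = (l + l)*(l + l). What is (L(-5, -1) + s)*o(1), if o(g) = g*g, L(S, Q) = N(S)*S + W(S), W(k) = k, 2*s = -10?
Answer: -510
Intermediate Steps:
s = -5 (s = (½)*(-10) = -5)
N(l) = 4*l² (N(l) = (2*l)*(2*l) = 4*l²)
L(S, Q) = S + 4*S³ (L(S, Q) = (4*S²)*S + S = 4*S³ + S = S + 4*S³)
o(g) = g²
(L(-5, -1) + s)*o(1) = ((-5 + 4*(-5)³) - 5)*1² = ((-5 + 4*(-125)) - 5)*1 = ((-5 - 500) - 5)*1 = (-505 - 5)*1 = -510*1 = -510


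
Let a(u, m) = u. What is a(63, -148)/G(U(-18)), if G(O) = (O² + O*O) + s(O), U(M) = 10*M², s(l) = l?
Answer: 7/2333160 ≈ 3.0002e-6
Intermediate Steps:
G(O) = O + 2*O² (G(O) = (O² + O*O) + O = (O² + O²) + O = 2*O² + O = O + 2*O²)
a(63, -148)/G(U(-18)) = 63/(((10*(-18)²)*(1 + 2*(10*(-18)²)))) = 63/(((10*324)*(1 + 2*(10*324)))) = 63/((3240*(1 + 2*3240))) = 63/((3240*(1 + 6480))) = 63/((3240*6481)) = 63/20998440 = 63*(1/20998440) = 7/2333160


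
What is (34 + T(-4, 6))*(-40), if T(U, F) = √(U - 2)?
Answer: -1360 - 40*I*√6 ≈ -1360.0 - 97.98*I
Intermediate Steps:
T(U, F) = √(-2 + U)
(34 + T(-4, 6))*(-40) = (34 + √(-2 - 4))*(-40) = (34 + √(-6))*(-40) = (34 + I*√6)*(-40) = -1360 - 40*I*√6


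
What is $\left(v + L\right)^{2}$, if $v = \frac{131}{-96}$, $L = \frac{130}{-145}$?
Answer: $\frac{39627025}{7750656} \approx 5.1127$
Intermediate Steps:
$L = - \frac{26}{29}$ ($L = 130 \left(- \frac{1}{145}\right) = - \frac{26}{29} \approx -0.89655$)
$v = - \frac{131}{96}$ ($v = 131 \left(- \frac{1}{96}\right) = - \frac{131}{96} \approx -1.3646$)
$\left(v + L\right)^{2} = \left(- \frac{131}{96} - \frac{26}{29}\right)^{2} = \left(- \frac{6295}{2784}\right)^{2} = \frac{39627025}{7750656}$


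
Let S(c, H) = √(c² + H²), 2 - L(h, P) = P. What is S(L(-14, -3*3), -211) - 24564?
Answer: -24564 + √44642 ≈ -24353.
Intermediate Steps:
L(h, P) = 2 - P
S(c, H) = √(H² + c²)
S(L(-14, -3*3), -211) - 24564 = √((-211)² + (2 - (-3)*3)²) - 24564 = √(44521 + (2 - 1*(-9))²) - 24564 = √(44521 + (2 + 9)²) - 24564 = √(44521 + 11²) - 24564 = √(44521 + 121) - 24564 = √44642 - 24564 = -24564 + √44642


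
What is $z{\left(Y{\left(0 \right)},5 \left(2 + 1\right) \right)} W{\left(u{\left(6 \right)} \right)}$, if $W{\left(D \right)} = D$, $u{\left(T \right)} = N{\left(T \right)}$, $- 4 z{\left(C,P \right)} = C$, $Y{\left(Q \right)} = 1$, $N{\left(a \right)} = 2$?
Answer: $- \frac{1}{2} \approx -0.5$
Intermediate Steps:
$z{\left(C,P \right)} = - \frac{C}{4}$
$u{\left(T \right)} = 2$
$z{\left(Y{\left(0 \right)},5 \left(2 + 1\right) \right)} W{\left(u{\left(6 \right)} \right)} = \left(- \frac{1}{4}\right) 1 \cdot 2 = \left(- \frac{1}{4}\right) 2 = - \frac{1}{2}$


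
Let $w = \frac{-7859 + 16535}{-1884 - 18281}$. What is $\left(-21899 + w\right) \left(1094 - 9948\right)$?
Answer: $\frac{3909944205394}{20165} \approx 1.939 \cdot 10^{8}$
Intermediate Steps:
$w = - \frac{8676}{20165}$ ($w = \frac{8676}{-20165} = 8676 \left(- \frac{1}{20165}\right) = - \frac{8676}{20165} \approx -0.43025$)
$\left(-21899 + w\right) \left(1094 - 9948\right) = \left(-21899 - \frac{8676}{20165}\right) \left(1094 - 9948\right) = \left(- \frac{441602011}{20165}\right) \left(-8854\right) = \frac{3909944205394}{20165}$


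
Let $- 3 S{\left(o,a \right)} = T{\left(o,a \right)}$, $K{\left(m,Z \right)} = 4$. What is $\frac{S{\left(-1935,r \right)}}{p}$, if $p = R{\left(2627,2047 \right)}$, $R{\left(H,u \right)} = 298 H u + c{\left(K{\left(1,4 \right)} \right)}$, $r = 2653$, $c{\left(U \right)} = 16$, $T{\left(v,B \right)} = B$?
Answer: $- \frac{2653}{4807457334} \approx -5.5185 \cdot 10^{-7}$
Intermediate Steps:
$S{\left(o,a \right)} = - \frac{a}{3}$
$R{\left(H,u \right)} = 16 + 298 H u$ ($R{\left(H,u \right)} = 298 H u + 16 = 16 + 298 H u$)
$p = 1602485778$ ($p = 16 + 298 \cdot 2627 \cdot 2047 = 16 + 1602485762 = 1602485778$)
$\frac{S{\left(-1935,r \right)}}{p} = \frac{\left(- \frac{1}{3}\right) 2653}{1602485778} = \left(- \frac{2653}{3}\right) \frac{1}{1602485778} = - \frac{2653}{4807457334}$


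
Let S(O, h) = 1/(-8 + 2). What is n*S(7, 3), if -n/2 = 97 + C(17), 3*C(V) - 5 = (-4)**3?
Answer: 232/9 ≈ 25.778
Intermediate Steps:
C(V) = -59/3 (C(V) = 5/3 + (1/3)*(-4)**3 = 5/3 + (1/3)*(-64) = 5/3 - 64/3 = -59/3)
S(O, h) = -1/6 (S(O, h) = 1/(-6) = -1/6)
n = -464/3 (n = -2*(97 - 59/3) = -2*232/3 = -464/3 ≈ -154.67)
n*S(7, 3) = -464/3*(-1/6) = 232/9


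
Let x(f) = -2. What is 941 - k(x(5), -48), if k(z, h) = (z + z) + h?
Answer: 993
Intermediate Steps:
k(z, h) = h + 2*z (k(z, h) = 2*z + h = h + 2*z)
941 - k(x(5), -48) = 941 - (-48 + 2*(-2)) = 941 - (-48 - 4) = 941 - 1*(-52) = 941 + 52 = 993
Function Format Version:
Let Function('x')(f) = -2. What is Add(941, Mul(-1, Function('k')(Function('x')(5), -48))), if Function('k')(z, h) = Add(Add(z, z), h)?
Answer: 993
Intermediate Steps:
Function('k')(z, h) = Add(h, Mul(2, z)) (Function('k')(z, h) = Add(Mul(2, z), h) = Add(h, Mul(2, z)))
Add(941, Mul(-1, Function('k')(Function('x')(5), -48))) = Add(941, Mul(-1, Add(-48, Mul(2, -2)))) = Add(941, Mul(-1, Add(-48, -4))) = Add(941, Mul(-1, -52)) = Add(941, 52) = 993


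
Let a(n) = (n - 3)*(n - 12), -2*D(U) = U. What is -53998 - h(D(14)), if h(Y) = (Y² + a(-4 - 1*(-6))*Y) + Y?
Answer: -53970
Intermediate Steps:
D(U) = -U/2
a(n) = (-12 + n)*(-3 + n) (a(n) = (-3 + n)*(-12 + n) = (-12 + n)*(-3 + n))
h(Y) = Y² + 11*Y (h(Y) = (Y² + (36 + (-4 - 1*(-6))² - 15*(-4 - 1*(-6)))*Y) + Y = (Y² + (36 + (-4 + 6)² - 15*(-4 + 6))*Y) + Y = (Y² + (36 + 2² - 15*2)*Y) + Y = (Y² + (36 + 4 - 30)*Y) + Y = (Y² + 10*Y) + Y = Y² + 11*Y)
-53998 - h(D(14)) = -53998 - (-½*14)*(11 - ½*14) = -53998 - (-7)*(11 - 7) = -53998 - (-7)*4 = -53998 - 1*(-28) = -53998 + 28 = -53970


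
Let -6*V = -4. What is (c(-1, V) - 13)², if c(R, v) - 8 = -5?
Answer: 100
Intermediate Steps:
V = ⅔ (V = -⅙*(-4) = ⅔ ≈ 0.66667)
c(R, v) = 3 (c(R, v) = 8 - 5 = 3)
(c(-1, V) - 13)² = (3 - 13)² = (-10)² = 100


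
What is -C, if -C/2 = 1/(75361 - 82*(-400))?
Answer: 2/108161 ≈ 1.8491e-5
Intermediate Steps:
C = -2/108161 (C = -2/(75361 - 82*(-400)) = -2/(75361 + 32800) = -2/108161 ≈ -1.8491e-5)
-C = -1*(-2/108161) = 2/108161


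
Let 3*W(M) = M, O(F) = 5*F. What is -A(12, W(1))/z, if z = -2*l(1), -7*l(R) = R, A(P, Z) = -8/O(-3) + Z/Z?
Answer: -161/30 ≈ -5.3667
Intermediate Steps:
W(M) = M/3
A(P, Z) = 23/15 (A(P, Z) = -8/(5*(-3)) + Z/Z = -8/(-15) + 1 = -8*(-1/15) + 1 = 8/15 + 1 = 23/15)
l(R) = -R/7
z = 2/7 (z = -(-2)/7 = -2*(-⅐) = 2/7 ≈ 0.28571)
-A(12, W(1))/z = -23/(15*2/7) = -23*7/(15*2) = -1*161/30 = -161/30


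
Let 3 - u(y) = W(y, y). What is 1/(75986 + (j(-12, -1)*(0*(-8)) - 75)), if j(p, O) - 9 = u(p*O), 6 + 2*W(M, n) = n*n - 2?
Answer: 1/75911 ≈ 1.3173e-5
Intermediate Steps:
W(M, n) = -4 + n²/2 (W(M, n) = -3 + (n*n - 2)/2 = -3 + (n² - 2)/2 = -3 + (-2 + n²)/2 = -3 + (-1 + n²/2) = -4 + n²/2)
u(y) = 7 - y²/2 (u(y) = 3 - (-4 + y²/2) = 3 + (4 - y²/2) = 7 - y²/2)
j(p, O) = 16 - O²*p²/2 (j(p, O) = 9 + (7 - O²*p²/2) = 16 - O²*p²/2)
1/(75986 + (j(-12, -1)*(0*(-8)) - 75)) = 1/(75986 + ((16 - ½*(-1)²*(-12)²)*(0*(-8)) - 75)) = 1/(75986 + ((16 - ½*1*144)*0 - 75)) = 1/(75986 + ((16 - 72)*0 - 75)) = 1/(75986 + (-56*0 - 75)) = 1/(75986 + (0 - 75)) = 1/(75986 - 75) = 1/75911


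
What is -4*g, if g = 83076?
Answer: -332304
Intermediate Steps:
-4*g = -4*83076 = -332304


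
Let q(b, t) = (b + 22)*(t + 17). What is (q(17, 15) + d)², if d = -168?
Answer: 1166400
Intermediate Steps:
q(b, t) = (17 + t)*(22 + b) (q(b, t) = (22 + b)*(17 + t) = (17 + t)*(22 + b))
(q(17, 15) + d)² = ((374 + 17*17 + 22*15 + 17*15) - 168)² = ((374 + 289 + 330 + 255) - 168)² = (1248 - 168)² = 1080² = 1166400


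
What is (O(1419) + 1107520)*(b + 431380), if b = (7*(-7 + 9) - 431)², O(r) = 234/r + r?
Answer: 317480674217525/473 ≈ 6.7121e+11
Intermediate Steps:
O(r) = r + 234/r
b = 173889 (b = (7*2 - 431)² = (14 - 431)² = (-417)² = 173889)
(O(1419) + 1107520)*(b + 431380) = ((1419 + 234/1419) + 1107520)*(173889 + 431380) = ((1419 + 234*(1/1419)) + 1107520)*605269 = ((1419 + 78/473) + 1107520)*605269 = (671265/473 + 1107520)*605269 = (524528225/473)*605269 = 317480674217525/473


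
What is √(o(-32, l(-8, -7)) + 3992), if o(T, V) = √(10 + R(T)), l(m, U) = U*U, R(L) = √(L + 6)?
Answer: √(3992 + √(10 + I*√26)) ≈ 63.208 + 0.0062*I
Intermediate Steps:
R(L) = √(6 + L)
l(m, U) = U²
o(T, V) = √(10 + √(6 + T))
√(o(-32, l(-8, -7)) + 3992) = √(√(10 + √(6 - 32)) + 3992) = √(√(10 + √(-26)) + 3992) = √(√(10 + I*√26) + 3992) = √(3992 + √(10 + I*√26))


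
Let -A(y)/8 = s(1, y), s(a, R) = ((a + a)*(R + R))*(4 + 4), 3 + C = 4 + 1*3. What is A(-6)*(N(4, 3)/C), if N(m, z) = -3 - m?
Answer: -2688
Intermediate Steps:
C = 4 (C = -3 + (4 + 1*3) = -3 + (4 + 3) = -3 + 7 = 4)
s(a, R) = 32*R*a (s(a, R) = ((2*a)*(2*R))*8 = (4*R*a)*8 = 32*R*a)
A(y) = -256*y
A(-6)*(N(4, 3)/C) = (-256*(-6))*((-3 - 1*4)/4) = 1536*((-3 - 4)*(¼)) = 1536*(-7*¼) = 1536*(-7/4) = -2688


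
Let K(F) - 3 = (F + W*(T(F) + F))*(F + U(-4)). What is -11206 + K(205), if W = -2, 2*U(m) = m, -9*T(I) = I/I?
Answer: -474956/9 ≈ -52773.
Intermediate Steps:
T(I) = -1/9 (T(I) = -I/(9*I) = -1/9*1 = -1/9)
U(m) = m/2
K(F) = 3 + (-2 + F)*(2/9 - F) (K(F) = 3 + (F - 2*(-1/9 + F))*(F + (1/2)*(-4)) = 3 + (F + (2/9 - 2*F))*(F - 2) = 3 + (2/9 - F)*(-2 + F) = 3 + (-2 + F)*(2/9 - F))
-11206 + K(205) = -11206 + (23/9 - 1*205**2 + (20/9)*205) = -11206 + (23/9 - 1*42025 + 4100/9) = -11206 + (23/9 - 42025 + 4100/9) = -11206 - 374102/9 = -474956/9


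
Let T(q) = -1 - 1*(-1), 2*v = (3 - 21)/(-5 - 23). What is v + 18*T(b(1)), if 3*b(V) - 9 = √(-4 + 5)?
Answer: 9/28 ≈ 0.32143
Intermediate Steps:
b(V) = 10/3 (b(V) = 3 + √(-4 + 5)/3 = 3 + √1/3 = 3 + (⅓)*1 = 3 + ⅓ = 10/3)
v = 9/28 (v = ((3 - 21)/(-5 - 23))/2 = (-18/(-28))/2 = (-18*(-1/28))/2 = (½)*(9/14) = 9/28 ≈ 0.32143)
T(q) = 0 (T(q) = -1 + 1 = 0)
v + 18*T(b(1)) = 9/28 + 18*0 = 9/28 + 0 = 9/28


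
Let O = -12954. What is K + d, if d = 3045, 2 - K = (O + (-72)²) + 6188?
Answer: 4629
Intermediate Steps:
K = 1584 (K = 2 - ((-12954 + (-72)²) + 6188) = 2 - ((-12954 + 5184) + 6188) = 2 - (-7770 + 6188) = 2 - 1*(-1582) = 2 + 1582 = 1584)
K + d = 1584 + 3045 = 4629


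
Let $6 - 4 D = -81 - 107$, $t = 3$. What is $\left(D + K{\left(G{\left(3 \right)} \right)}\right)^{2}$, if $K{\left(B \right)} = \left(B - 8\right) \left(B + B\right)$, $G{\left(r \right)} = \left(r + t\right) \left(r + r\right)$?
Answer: $\frac{17048641}{4} \approx 4.2622 \cdot 10^{6}$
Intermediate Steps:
$G{\left(r \right)} = 2 r \left(3 + r\right)$ ($G{\left(r \right)} = \left(r + 3\right) \left(r + r\right) = \left(3 + r\right) 2 r = 2 r \left(3 + r\right)$)
$K{\left(B \right)} = 2 B \left(-8 + B\right)$ ($K{\left(B \right)} = \left(-8 + B\right) 2 B = 2 B \left(-8 + B\right)$)
$D = \frac{97}{2}$ ($D = \frac{3}{2} - \frac{-81 - 107}{4} = \frac{3}{2} - -47 = \frac{3}{2} + 47 = \frac{97}{2} \approx 48.5$)
$\left(D + K{\left(G{\left(3 \right)} \right)}\right)^{2} = \left(\frac{97}{2} + 2 \cdot 2 \cdot 3 \left(3 + 3\right) \left(-8 + 2 \cdot 3 \left(3 + 3\right)\right)\right)^{2} = \left(\frac{97}{2} + 2 \cdot 2 \cdot 3 \cdot 6 \left(-8 + 2 \cdot 3 \cdot 6\right)\right)^{2} = \left(\frac{97}{2} + 2 \cdot 36 \left(-8 + 36\right)\right)^{2} = \left(\frac{97}{2} + 2 \cdot 36 \cdot 28\right)^{2} = \left(\frac{97}{2} + 2016\right)^{2} = \left(\frac{4129}{2}\right)^{2} = \frac{17048641}{4}$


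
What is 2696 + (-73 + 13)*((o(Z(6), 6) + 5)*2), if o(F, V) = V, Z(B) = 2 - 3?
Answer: 1376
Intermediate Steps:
Z(B) = -1
2696 + (-73 + 13)*((o(Z(6), 6) + 5)*2) = 2696 + (-73 + 13)*((6 + 5)*2) = 2696 - 660*2 = 2696 - 60*22 = 2696 - 1320 = 1376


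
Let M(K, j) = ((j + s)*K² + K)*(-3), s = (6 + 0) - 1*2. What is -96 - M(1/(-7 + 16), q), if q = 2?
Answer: -859/9 ≈ -95.444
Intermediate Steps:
s = 4 (s = 6 - 2 = 4)
M(K, j) = -3*K - 3*K²*(4 + j) (M(K, j) = ((j + 4)*K² + K)*(-3) = ((4 + j)*K² + K)*(-3) = (K²*(4 + j) + K)*(-3) = (K + K²*(4 + j))*(-3) = -3*K - 3*K²*(4 + j))
-96 - M(1/(-7 + 16), q) = -96 - (-3)*(1 + 4/(-7 + 16) + 2/(-7 + 16))/(-7 + 16) = -96 - (-3)*(1 + 4/9 + 2/9)/9 = -96 - (-3)*5/(9*3) = -96 - 1*(-5/9) = -96 + 5/9 = -859/9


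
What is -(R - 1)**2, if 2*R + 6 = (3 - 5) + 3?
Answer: -49/4 ≈ -12.250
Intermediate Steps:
R = -5/2 (R = -3 + ((3 - 5) + 3)/2 = -3 + (-2 + 3)/2 = -3 + (1/2)*1 = -3 + 1/2 = -5/2 ≈ -2.5000)
-(R - 1)**2 = -(-5/2 - 1)**2 = -(-7/2)**2 = -1*49/4 = -49/4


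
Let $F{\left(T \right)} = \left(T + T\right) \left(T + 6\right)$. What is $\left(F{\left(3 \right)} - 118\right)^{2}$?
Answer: $4096$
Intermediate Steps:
$F{\left(T \right)} = 2 T \left(6 + T\right)$
$\left(F{\left(3 \right)} - 118\right)^{2} = \left(2 \cdot 3 \left(6 + 3\right) - 118\right)^{2} = \left(2 \cdot 3 \cdot 9 - 118\right)^{2} = \left(54 - 118\right)^{2} = \left(-64\right)^{2} = 4096$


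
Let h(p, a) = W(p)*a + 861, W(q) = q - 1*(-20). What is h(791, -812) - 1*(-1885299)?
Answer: 1227628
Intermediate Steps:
W(q) = 20 + q (W(q) = q + 20 = 20 + q)
h(p, a) = 861 + a*(20 + p) (h(p, a) = (20 + p)*a + 861 = a*(20 + p) + 861 = 861 + a*(20 + p))
h(791, -812) - 1*(-1885299) = (861 - 812*(20 + 791)) - 1*(-1885299) = (861 - 812*811) + 1885299 = (861 - 658532) + 1885299 = -657671 + 1885299 = 1227628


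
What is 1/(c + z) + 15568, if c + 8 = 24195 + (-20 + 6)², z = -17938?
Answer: 100335761/6445 ≈ 15568.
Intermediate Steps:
c = 24383 (c = -8 + (24195 + (-20 + 6)²) = -8 + (24195 + (-14)²) = -8 + (24195 + 196) = -8 + 24391 = 24383)
1/(c + z) + 15568 = 1/(24383 - 17938) + 15568 = 1/6445 + 15568 = 100335761/6445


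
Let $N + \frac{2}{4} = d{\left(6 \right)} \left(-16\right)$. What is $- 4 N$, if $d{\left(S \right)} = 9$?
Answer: $578$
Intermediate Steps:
$N = - \frac{289}{2}$ ($N = - \frac{1}{2} + 9 \left(-16\right) = - \frac{1}{2} - 144 = - \frac{289}{2} \approx -144.5$)
$- 4 N = \left(-4\right) \left(- \frac{289}{2}\right) = 578$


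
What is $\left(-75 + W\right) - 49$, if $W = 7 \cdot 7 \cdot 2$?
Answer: $-26$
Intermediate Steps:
$W = 98$ ($W = 49 \cdot 2 = 98$)
$\left(-75 + W\right) - 49 = \left(-75 + 98\right) - 49 = 23 - 49 = -26$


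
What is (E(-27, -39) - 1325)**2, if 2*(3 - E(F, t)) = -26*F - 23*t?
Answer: 18003049/4 ≈ 4.5008e+6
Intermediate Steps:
E(F, t) = 3 + 13*F + 23*t/2 (E(F, t) = 3 - (-26*F - 23*t)/2 = 3 + (13*F + 23*t/2) = 3 + 13*F + 23*t/2)
(E(-27, -39) - 1325)**2 = ((3 + 13*(-27) + (23/2)*(-39)) - 1325)**2 = ((3 - 351 - 897/2) - 1325)**2 = (-1593/2 - 1325)**2 = (-4243/2)**2 = 18003049/4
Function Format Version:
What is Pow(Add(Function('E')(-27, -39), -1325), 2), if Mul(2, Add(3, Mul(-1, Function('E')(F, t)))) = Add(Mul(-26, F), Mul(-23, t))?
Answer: Rational(18003049, 4) ≈ 4.5008e+6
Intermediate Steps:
Function('E')(F, t) = Add(3, Mul(13, F), Mul(Rational(23, 2), t)) (Function('E')(F, t) = Add(3, Mul(Rational(-1, 2), Add(Mul(-26, F), Mul(-23, t)))) = Add(3, Add(Mul(13, F), Mul(Rational(23, 2), t))) = Add(3, Mul(13, F), Mul(Rational(23, 2), t)))
Pow(Add(Function('E')(-27, -39), -1325), 2) = Pow(Add(Add(3, Mul(13, -27), Mul(Rational(23, 2), -39)), -1325), 2) = Pow(Add(Add(3, -351, Rational(-897, 2)), -1325), 2) = Pow(Add(Rational(-1593, 2), -1325), 2) = Pow(Rational(-4243, 2), 2) = Rational(18003049, 4)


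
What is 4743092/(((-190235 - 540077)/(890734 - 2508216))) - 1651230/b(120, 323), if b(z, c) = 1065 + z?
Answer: 75749626825949/7211831 ≈ 1.0504e+7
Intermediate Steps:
4743092/(((-190235 - 540077)/(890734 - 2508216))) - 1651230/b(120, 323) = 4743092/(((-190235 - 540077)/(890734 - 2508216))) - 1651230/(1065 + 120) = 4743092/((-730312/(-1617482))) - 1651230/1185 = 4743092/((-730312*(-1/1617482))) - 1651230*1/1185 = 4743092/(365156/808741) - 110082/79 = 4743092*(808741/365156) - 110082/79 = 958983241793/91289 - 110082/79 = 75749626825949/7211831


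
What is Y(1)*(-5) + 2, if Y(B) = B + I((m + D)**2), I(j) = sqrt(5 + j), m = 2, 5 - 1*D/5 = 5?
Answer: -18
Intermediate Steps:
D = 0 (D = 25 - 5*5 = 25 - 25 = 0)
Y(B) = 3 + B (Y(B) = B + sqrt(5 + (2 + 0)**2) = B + sqrt(5 + 2**2) = B + sqrt(5 + 4) = B + sqrt(9) = B + 3 = 3 + B)
Y(1)*(-5) + 2 = (3 + 1)*(-5) + 2 = 4*(-5) + 2 = -20 + 2 = -18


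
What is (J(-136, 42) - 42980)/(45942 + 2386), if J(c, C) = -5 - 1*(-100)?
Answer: -42885/48328 ≈ -0.88737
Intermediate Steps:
J(c, C) = 95 (J(c, C) = -5 + 100 = 95)
(J(-136, 42) - 42980)/(45942 + 2386) = (95 - 42980)/(45942 + 2386) = -42885/48328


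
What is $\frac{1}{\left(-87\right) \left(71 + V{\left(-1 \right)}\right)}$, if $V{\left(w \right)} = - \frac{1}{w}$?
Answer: $- \frac{1}{6264} \approx -0.00015964$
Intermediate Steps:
$\frac{1}{\left(-87\right) \left(71 + V{\left(-1 \right)}\right)} = \frac{1}{\left(-87\right) \left(71 - \frac{1}{-1}\right)} = \frac{1}{\left(-87\right) \left(71 - -1\right)} = \frac{1}{\left(-87\right) \left(71 + 1\right)} = \frac{1}{\left(-87\right) 72} = \frac{1}{-6264} = - \frac{1}{6264}$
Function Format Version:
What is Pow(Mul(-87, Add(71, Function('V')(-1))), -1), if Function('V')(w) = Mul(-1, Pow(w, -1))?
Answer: Rational(-1, 6264) ≈ -0.00015964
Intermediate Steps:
Pow(Mul(-87, Add(71, Function('V')(-1))), -1) = Pow(Mul(-87, Add(71, Mul(-1, Pow(-1, -1)))), -1) = Pow(Mul(-87, Add(71, Mul(-1, -1))), -1) = Pow(Mul(-87, Add(71, 1)), -1) = Pow(Mul(-87, 72), -1) = Pow(-6264, -1) = Rational(-1, 6264)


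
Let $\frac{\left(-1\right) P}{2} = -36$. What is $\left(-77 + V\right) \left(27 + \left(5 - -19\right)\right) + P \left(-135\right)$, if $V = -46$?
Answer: $-15993$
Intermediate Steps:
$P = 72$ ($P = \left(-2\right) \left(-36\right) = 72$)
$\left(-77 + V\right) \left(27 + \left(5 - -19\right)\right) + P \left(-135\right) = \left(-77 - 46\right) \left(27 + \left(5 - -19\right)\right) + 72 \left(-135\right) = - 123 \left(27 + \left(5 + 19\right)\right) - 9720 = - 123 \left(27 + 24\right) - 9720 = \left(-123\right) 51 - 9720 = -6273 - 9720 = -15993$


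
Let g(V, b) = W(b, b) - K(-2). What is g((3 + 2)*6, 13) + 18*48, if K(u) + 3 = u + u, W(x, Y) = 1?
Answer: 872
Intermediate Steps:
K(u) = -3 + 2*u (K(u) = -3 + (u + u) = -3 + 2*u)
g(V, b) = 8 (g(V, b) = 1 - (-3 + 2*(-2)) = 1 - (-3 - 4) = 1 - 1*(-7) = 1 + 7 = 8)
g((3 + 2)*6, 13) + 18*48 = 8 + 18*48 = 8 + 864 = 872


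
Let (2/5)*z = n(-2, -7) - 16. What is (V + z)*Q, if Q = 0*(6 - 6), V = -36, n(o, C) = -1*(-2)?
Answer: 0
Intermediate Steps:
n(o, C) = 2
z = -35 (z = 5*(2 - 16)/2 = (5/2)*(-14) = -35)
Q = 0 (Q = 0*0 = 0)
(V + z)*Q = (-36 - 35)*0 = -71*0 = 0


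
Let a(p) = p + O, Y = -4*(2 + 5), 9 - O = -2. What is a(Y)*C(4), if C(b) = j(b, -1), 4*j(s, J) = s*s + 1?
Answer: -289/4 ≈ -72.250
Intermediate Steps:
O = 11 (O = 9 - 1*(-2) = 9 + 2 = 11)
Y = -28 (Y = -4*7 = -28)
j(s, J) = ¼ + s²/4 (j(s, J) = (s*s + 1)/4 = (s² + 1)/4 = (1 + s²)/4 = ¼ + s²/4)
C(b) = ¼ + b²/4
a(p) = 11 + p (a(p) = p + 11 = 11 + p)
a(Y)*C(4) = (11 - 28)*(¼ + (¼)*4²) = -17*(¼ + (¼)*16) = -17*(¼ + 4) = -17*17/4 = -289/4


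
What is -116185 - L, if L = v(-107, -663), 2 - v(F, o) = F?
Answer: -116294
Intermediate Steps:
v(F, o) = 2 - F
L = 109 (L = 2 - 1*(-107) = 2 + 107 = 109)
-116185 - L = -116185 - 1*109 = -116185 - 109 = -116294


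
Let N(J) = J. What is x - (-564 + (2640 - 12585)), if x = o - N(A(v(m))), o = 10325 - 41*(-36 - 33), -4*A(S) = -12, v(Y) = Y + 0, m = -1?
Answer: 23660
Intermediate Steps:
v(Y) = Y
A(S) = 3 (A(S) = -1/4*(-12) = 3)
o = 13154 (o = 10325 - 41*(-69) = 10325 + 2829 = 13154)
x = 13151 (x = 13154 - 1*3 = 13154 - 3 = 13151)
x - (-564 + (2640 - 12585)) = 13151 - (-564 + (2640 - 12585)) = 13151 - (-564 - 9945) = 13151 - 1*(-10509) = 13151 + 10509 = 23660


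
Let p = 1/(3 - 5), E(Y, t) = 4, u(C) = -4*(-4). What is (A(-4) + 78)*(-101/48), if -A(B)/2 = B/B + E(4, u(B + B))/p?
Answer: -2323/12 ≈ -193.58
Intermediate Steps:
u(C) = 16
p = -½ (p = 1/(-2) = -½ ≈ -0.50000)
A(B) = 14 (A(B) = -2*(B/B + 4/(-½)) = -2*(1 + 4*(-2)) = -2*(1 - 8) = -2*(-7) = 14)
(A(-4) + 78)*(-101/48) = (14 + 78)*(-101/48) = 92*(-101*1/48) = 92*(-101/48) = -2323/12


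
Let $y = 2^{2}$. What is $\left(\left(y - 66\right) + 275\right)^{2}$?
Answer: $45369$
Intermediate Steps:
$y = 4$
$\left(\left(y - 66\right) + 275\right)^{2} = \left(\left(4 - 66\right) + 275\right)^{2} = \left(-62 + 275\right)^{2} = 213^{2} = 45369$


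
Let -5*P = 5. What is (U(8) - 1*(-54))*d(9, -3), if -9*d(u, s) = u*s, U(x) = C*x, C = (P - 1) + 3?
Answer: 186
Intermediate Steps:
P = -1 (P = -⅕*5 = -1)
C = 1 (C = (-1 - 1) + 3 = -2 + 3 = 1)
U(x) = x (U(x) = 1*x = x)
d(u, s) = -s*u/9 (d(u, s) = -u*s/9 = -s*u/9)
(U(8) - 1*(-54))*d(9, -3) = (8 - 1*(-54))*(-⅑*(-3)*9) = (8 + 54)*3 = 62*3 = 186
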